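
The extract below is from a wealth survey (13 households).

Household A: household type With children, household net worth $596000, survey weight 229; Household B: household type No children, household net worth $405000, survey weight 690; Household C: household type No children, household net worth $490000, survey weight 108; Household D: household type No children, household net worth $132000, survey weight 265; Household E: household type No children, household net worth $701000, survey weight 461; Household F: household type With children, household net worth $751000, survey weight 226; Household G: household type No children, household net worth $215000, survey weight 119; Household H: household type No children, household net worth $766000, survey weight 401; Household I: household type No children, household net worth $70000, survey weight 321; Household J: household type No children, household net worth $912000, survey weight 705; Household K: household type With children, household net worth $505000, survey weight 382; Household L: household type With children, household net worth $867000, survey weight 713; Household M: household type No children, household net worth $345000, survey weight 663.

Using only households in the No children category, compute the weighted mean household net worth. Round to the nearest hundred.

513600

No children rows: B, C, D, E, G, H, I, J, M
Weighted sum = 405000×690 + 490000×108 + 132000×265 + 701000×461 + 215000×119 + 766000×401 + 70000×321 + 912000×705 + 345000×663
  = 1917427000
Sum of weights = 690 + 108 + 265 + 461 + 119 + 401 + 321 + 705 + 663 = 3733
Weighted mean = 1917427000 / 3733 = 513642.38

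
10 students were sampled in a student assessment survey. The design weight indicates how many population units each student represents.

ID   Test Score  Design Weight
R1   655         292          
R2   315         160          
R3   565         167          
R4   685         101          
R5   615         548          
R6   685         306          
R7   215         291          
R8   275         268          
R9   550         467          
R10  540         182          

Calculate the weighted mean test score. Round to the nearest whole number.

519

Weighted sum = 1443225
Sum of weights = 292 + 160 + 167 + 101 + 548 + 306 + 291 + 268 + 467 + 182 = 2782
Weighted mean = 1443225 / 2782 = 518.77247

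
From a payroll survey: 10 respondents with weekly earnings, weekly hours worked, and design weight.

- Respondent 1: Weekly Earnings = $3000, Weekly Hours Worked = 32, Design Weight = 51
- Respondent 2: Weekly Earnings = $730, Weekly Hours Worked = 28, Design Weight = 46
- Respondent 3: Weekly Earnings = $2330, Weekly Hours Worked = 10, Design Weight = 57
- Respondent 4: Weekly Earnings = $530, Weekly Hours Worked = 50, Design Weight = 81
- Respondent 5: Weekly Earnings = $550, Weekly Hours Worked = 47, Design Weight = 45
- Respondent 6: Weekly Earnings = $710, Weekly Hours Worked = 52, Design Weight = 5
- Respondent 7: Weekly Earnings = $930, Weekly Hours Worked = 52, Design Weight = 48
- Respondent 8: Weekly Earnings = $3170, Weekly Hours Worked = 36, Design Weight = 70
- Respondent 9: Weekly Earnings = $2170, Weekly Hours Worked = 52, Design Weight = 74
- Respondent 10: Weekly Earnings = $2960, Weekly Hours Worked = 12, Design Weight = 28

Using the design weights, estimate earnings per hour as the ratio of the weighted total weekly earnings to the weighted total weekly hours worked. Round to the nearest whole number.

Σ wᵢ·y = 3000×51 + 730×46 + 2330×57 + 530×81 + 550×45 + 710×5 + 930×48 + 3170×70 + 2170×74 + 2960×28
  = 900620
Σ wᵢ·x = 32×51 + 28×46 + 10×57 + 50×81 + 47×45 + 52×5 + 52×48 + 36×70 + 52×74 + 12×28
  = 1632 + 1288 + 570 + 4050 + 2115 + 260 + 2496 + 2520 + 3848 + 336 = 19115
Ratio = 900620 / 19115 = 47.115878

47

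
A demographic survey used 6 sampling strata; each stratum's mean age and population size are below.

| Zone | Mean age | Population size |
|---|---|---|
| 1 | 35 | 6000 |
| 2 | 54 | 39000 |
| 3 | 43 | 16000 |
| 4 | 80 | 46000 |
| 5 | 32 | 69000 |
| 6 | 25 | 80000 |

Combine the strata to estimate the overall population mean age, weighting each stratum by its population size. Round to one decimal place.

42.5

Σ Nₕ·x̄ₕ = 35×6000 + 54×39000 + 43×16000 + 80×46000 + 32×69000 + 25×80000
  = 210000 + 2106000 + 688000 + 3680000 + 2208000 + 2000000 = 10892000
Σ Nₕ = 6000 + 39000 + 16000 + 46000 + 69000 + 80000 = 256000
Overall mean = 10892000 / 256000 = 42.546875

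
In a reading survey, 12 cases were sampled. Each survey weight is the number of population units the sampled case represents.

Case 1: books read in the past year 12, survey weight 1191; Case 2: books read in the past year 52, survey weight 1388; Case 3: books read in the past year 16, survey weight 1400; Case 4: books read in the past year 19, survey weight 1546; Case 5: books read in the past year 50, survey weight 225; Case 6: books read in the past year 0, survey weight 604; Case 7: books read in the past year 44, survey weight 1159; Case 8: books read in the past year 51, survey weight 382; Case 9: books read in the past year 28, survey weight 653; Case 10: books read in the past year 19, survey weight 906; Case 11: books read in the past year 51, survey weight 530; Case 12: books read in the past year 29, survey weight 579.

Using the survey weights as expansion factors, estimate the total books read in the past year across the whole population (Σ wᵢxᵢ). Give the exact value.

299289

Weighted total = 12×1191 + 52×1388 + 16×1400 + 19×1546 + 50×225 + 0×604 + 44×1159 + 51×382 + 28×653 + 19×906 + 51×530 + 29×579
  = 14292 + 72176 + 22400 + 29374 + 11250 + 0 + 50996 + 19482 + 18284 + 17214 + 27030 + 16791 = 299289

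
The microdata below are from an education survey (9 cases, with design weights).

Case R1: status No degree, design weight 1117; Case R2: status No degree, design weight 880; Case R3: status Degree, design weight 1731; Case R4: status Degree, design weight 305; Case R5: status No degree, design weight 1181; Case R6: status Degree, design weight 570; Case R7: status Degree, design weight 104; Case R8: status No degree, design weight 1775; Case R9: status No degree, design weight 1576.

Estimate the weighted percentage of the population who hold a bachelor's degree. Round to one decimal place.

Sum of weights for 'Degree' = 1731 + 305 + 570 + 104 = 2710
Total weight = 9239
Weighted proportion = 2710 / 9239 = 0.29332179 → 29.332179%

29.3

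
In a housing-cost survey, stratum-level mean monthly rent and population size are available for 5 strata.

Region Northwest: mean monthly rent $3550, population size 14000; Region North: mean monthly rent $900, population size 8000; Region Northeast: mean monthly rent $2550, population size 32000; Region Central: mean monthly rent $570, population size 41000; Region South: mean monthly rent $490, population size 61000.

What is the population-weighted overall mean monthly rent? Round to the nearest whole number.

Σ Nₕ·x̄ₕ = 3550×14000 + 900×8000 + 2550×32000 + 570×41000 + 490×61000
  = 49700000 + 7200000 + 81600000 + 23370000 + 29890000 = 191760000
Σ Nₕ = 156000
Overall mean = 191760000 / 156000 = 1229.2308

1229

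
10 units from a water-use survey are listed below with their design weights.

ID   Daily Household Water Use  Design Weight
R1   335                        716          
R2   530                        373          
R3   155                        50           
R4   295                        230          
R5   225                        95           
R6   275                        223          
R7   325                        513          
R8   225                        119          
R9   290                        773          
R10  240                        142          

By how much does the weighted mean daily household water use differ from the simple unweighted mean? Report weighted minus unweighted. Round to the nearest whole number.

34

Unweighted sum = 2895
Unweighted mean = 2895 / 10 = 289.5
Weighted sum = 335×716 + 530×373 + 155×50 + 295×230 + 225×95 + 275×223 + 325×513 + 225×119 + 290×773 + 240×142
  = 1047600
Sum of weights = 716 + 373 + 50 + 230 + 95 + 223 + 513 + 119 + 773 + 142 = 3234
Weighted mean = 1047600 / 3234 = 323.93321
Difference (weighted minus unweighted) = 34.43321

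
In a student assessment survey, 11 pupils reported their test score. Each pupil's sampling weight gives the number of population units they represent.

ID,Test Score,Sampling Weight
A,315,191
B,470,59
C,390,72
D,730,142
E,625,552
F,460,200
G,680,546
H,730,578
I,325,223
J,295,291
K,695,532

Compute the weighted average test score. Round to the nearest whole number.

Weighted sum = 315×191 + 470×59 + 390×72 + 730×142 + 625×552 + 460×200 + 680×546 + 730×578 + 325×223 + 295×291 + 695×532
  = 1977915
Sum of weights = 3386
Weighted mean = 1977915 / 3386 = 584.14501

584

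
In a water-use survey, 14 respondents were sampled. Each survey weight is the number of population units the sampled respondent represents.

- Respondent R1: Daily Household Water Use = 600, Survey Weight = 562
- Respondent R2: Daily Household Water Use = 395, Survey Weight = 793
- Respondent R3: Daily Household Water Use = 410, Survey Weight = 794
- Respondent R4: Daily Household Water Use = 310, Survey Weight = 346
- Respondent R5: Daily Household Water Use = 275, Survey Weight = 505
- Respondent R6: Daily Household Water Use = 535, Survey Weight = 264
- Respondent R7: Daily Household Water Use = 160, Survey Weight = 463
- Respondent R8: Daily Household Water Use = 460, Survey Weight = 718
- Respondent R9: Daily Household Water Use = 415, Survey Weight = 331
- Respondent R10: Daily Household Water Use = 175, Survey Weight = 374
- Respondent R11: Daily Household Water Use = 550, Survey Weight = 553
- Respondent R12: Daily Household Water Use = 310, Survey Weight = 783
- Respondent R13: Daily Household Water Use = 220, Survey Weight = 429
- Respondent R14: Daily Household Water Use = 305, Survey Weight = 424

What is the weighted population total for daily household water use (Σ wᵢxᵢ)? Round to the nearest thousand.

Weighted total = 2741105

2741000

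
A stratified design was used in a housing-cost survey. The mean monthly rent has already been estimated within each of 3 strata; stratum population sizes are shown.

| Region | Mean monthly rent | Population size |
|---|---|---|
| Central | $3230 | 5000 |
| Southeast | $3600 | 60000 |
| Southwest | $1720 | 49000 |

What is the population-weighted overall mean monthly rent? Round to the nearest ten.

2780

Σ Nₕ·x̄ₕ = 3230×5000 + 3600×60000 + 1720×49000
  = 16150000 + 216000000 + 84280000 = 316430000
Σ Nₕ = 5000 + 60000 + 49000 = 114000
Overall mean = 316430000 / 114000 = 2775.7018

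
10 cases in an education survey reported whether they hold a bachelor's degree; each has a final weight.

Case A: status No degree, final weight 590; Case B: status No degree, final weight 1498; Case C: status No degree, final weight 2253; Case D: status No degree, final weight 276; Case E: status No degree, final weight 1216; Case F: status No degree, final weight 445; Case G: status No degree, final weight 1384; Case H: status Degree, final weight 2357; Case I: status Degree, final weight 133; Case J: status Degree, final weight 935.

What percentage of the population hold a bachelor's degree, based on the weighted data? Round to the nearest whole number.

31

Sum of weights for 'Degree' = 2357 + 133 + 935 = 3425
Total weight = 590 + 1498 + 2253 + 276 + 1216 + 445 + 1384 + 2357 + 133 + 935 = 11087
Weighted proportion = 3425 / 11087 = 0.30892036 → 30.892036%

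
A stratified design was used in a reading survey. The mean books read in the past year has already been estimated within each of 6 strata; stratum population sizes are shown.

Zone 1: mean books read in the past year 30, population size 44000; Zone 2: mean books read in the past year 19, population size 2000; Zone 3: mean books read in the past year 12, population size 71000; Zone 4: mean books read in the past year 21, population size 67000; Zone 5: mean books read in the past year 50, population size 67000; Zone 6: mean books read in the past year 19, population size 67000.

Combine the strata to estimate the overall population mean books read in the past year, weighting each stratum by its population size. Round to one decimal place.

Σ Nₕ·x̄ₕ = 8240000
Σ Nₕ = 44000 + 2000 + 71000 + 67000 + 67000 + 67000 = 318000
Overall mean = 8240000 / 318000 = 25.91195

25.9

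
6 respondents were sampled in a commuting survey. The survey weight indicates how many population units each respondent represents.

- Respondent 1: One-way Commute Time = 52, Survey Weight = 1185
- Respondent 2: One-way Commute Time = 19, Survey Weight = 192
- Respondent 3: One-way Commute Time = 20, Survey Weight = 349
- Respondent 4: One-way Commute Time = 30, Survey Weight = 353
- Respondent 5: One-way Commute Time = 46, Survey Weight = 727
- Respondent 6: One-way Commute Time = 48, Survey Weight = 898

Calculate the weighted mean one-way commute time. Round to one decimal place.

Weighted sum = 52×1185 + 19×192 + 20×349 + 30×353 + 46×727 + 48×898
  = 61620 + 3648 + 6980 + 10590 + 33442 + 43104 = 159384
Sum of weights = 1185 + 192 + 349 + 353 + 727 + 898 = 3704
Weighted mean = 159384 / 3704 = 43.030238

43.0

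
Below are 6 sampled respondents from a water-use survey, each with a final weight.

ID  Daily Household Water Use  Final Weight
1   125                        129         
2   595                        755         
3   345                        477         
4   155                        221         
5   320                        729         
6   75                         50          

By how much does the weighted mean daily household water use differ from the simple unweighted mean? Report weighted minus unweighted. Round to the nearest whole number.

Unweighted sum = 125 + 595 + 345 + 155 + 320 + 75 = 1615
Unweighted mean = 1615 / 6 = 269.16667
Weighted sum = 125×129 + 595×755 + 345×477 + 155×221 + 320×729 + 75×50
  = 901200
Sum of weights = 129 + 755 + 477 + 221 + 729 + 50 = 2361
Weighted mean = 901200 / 2361 = 381.70267
Difference (weighted minus unweighted) = 112.536

113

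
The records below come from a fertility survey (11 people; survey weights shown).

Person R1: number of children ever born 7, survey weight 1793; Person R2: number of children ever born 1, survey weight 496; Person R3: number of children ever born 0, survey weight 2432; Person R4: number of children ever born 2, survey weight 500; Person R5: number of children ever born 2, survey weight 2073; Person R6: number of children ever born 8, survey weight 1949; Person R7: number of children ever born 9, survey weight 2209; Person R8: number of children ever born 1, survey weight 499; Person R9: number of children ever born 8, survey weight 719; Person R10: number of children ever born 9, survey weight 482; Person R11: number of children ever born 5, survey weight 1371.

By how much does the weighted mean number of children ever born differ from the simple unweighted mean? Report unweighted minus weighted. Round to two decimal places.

-0.17

Unweighted sum = 7 + 1 + 0 + 2 + 2 + 8 + 9 + 1 + 8 + 9 + 5 = 52
Unweighted mean = 52 / 11 = 4.7272727
Weighted sum = 7×1793 + 1×496 + 0×2432 + 2×500 + 2×2073 + 8×1949 + 9×2209 + 1×499 + 8×719 + 9×482 + 5×1371
  = 71110
Sum of weights = 1793 + 496 + 2432 + 500 + 2073 + 1949 + 2209 + 499 + 719 + 482 + 1371 = 14523
Weighted mean = 71110 / 14523 = 4.8963713
Difference (unweighted minus weighted) = -0.16909855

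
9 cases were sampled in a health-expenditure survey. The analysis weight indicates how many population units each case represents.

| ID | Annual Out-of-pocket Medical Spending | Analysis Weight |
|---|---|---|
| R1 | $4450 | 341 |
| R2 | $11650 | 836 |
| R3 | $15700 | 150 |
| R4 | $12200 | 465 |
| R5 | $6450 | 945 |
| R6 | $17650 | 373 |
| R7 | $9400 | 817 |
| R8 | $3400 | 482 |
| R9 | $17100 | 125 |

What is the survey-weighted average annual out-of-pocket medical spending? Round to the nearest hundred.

9600

Weighted sum = 4450×341 + 11650×836 + 15700×150 + 12200×465 + 6450×945 + 17650×373 + 9400×817 + 3400×482 + 17100×125
  = 1517450 + 9739400 + 2355000 + 5673000 + 6095250 + 6583450 + 7679800 + 1638800 + 2137500 = 43419650
Sum of weights = 341 + 836 + 150 + 465 + 945 + 373 + 817 + 482 + 125 = 4534
Weighted mean = 43419650 / 4534 = 9576.4557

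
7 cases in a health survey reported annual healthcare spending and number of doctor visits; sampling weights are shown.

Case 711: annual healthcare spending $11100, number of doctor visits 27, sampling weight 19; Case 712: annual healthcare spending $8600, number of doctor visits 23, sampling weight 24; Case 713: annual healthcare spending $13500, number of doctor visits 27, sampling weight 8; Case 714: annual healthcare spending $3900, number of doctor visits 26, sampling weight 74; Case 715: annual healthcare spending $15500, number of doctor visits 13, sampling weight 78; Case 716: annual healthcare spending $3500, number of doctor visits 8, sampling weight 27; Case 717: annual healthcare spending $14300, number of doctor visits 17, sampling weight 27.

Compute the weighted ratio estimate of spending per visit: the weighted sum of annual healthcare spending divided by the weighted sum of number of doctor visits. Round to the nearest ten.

Σ wᵢ·y = 11100×19 + 8600×24 + 13500×8 + 3900×74 + 15500×78 + 3500×27 + 14300×27
  = 210900 + 206400 + 108000 + 288600 + 1209000 + 94500 + 386100 = 2503500
Σ wᵢ·x = 27×19 + 23×24 + 27×8 + 26×74 + 13×78 + 8×27 + 17×27
  = 513 + 552 + 216 + 1924 + 1014 + 216 + 459 = 4894
Ratio = 2503500 / 4894 = 511.54475

510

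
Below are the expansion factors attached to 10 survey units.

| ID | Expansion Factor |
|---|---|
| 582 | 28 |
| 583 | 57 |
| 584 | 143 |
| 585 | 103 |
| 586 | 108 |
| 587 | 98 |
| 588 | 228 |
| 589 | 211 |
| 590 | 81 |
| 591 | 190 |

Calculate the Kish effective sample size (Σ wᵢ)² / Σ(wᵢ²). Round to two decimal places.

Σ wᵢ = 28 + 57 + 143 + 103 + 108 + 98 + 228 + 211 + 81 + 190 = 1247
Σ wᵢ² = 784 + 3249 + 20449 + 10609 + 11664 + 9604 + 51984 + 44521 + 6561 + 36100 = 195525
n_eff = 1247² / 195525 = 1555009 / 195525 = 7.9529932

7.95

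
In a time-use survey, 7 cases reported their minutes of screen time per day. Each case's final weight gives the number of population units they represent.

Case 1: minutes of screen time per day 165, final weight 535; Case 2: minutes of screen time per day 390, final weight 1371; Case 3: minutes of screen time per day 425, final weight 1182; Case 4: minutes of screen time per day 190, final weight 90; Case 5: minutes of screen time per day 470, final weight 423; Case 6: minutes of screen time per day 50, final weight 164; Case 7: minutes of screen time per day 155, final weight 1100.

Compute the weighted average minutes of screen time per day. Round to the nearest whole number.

Weighted sum = 1519925
Sum of weights = 4865
Weighted mean = 1519925 / 4865 = 312.42035

312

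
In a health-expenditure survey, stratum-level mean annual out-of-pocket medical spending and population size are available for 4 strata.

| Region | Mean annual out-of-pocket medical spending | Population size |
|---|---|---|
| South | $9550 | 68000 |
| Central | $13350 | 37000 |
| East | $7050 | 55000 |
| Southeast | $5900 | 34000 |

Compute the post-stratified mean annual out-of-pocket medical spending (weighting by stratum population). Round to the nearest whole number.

8926

Σ Nₕ·x̄ₕ = 9550×68000 + 13350×37000 + 7050×55000 + 5900×34000
  = 649400000 + 493950000 + 387750000 + 200600000 = 1731700000
Σ Nₕ = 68000 + 37000 + 55000 + 34000 = 194000
Overall mean = 1731700000 / 194000 = 8926.2887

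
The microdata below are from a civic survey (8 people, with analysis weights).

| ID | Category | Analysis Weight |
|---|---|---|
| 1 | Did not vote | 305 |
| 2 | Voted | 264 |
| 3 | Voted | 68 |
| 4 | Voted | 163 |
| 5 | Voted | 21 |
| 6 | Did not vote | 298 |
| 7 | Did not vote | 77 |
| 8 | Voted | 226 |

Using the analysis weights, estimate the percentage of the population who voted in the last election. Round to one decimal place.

52.2

Sum of weights for 'Voted' = 264 + 68 + 163 + 21 + 226 = 742
Total weight = 305 + 264 + 68 + 163 + 21 + 298 + 77 + 226 = 1422
Weighted proportion = 742 / 1422 = 0.52180028 → 52.180028%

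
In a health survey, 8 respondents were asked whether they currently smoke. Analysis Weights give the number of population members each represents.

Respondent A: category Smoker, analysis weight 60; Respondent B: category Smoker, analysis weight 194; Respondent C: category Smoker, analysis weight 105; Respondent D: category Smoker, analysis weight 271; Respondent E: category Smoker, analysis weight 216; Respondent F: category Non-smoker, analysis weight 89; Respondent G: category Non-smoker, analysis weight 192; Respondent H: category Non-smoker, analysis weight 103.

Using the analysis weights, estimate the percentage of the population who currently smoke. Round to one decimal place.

68.8

Sum of weights for 'Smoker' = 60 + 194 + 105 + 271 + 216 = 846
Total weight = 60 + 194 + 105 + 271 + 216 + 89 + 192 + 103 = 1230
Weighted proportion = 846 / 1230 = 0.68780488 → 68.780488%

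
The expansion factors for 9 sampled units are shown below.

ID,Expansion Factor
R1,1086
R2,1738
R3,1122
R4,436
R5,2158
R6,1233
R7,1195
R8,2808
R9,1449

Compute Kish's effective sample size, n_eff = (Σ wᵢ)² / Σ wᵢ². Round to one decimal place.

7.5

Σ wᵢ = 13225
Σ wᵢ² = 1179396 + 3020644 + 1258884 + 190096 + 4656964 + 1520289 + 1428025 + 7884864 + 2099601 = 23238763
n_eff = 13225² / 23238763 = 174900625 / 23238763 = 7.5262451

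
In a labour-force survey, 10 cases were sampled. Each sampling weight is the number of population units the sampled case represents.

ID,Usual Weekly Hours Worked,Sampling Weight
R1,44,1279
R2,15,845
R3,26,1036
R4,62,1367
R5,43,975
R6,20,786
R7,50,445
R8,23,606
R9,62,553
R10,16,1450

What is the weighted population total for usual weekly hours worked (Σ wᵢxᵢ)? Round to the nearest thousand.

Weighted total = 44×1279 + 15×845 + 26×1036 + 62×1367 + 43×975 + 20×786 + 50×445 + 23×606 + 62×553 + 16×1450
  = 331960

332000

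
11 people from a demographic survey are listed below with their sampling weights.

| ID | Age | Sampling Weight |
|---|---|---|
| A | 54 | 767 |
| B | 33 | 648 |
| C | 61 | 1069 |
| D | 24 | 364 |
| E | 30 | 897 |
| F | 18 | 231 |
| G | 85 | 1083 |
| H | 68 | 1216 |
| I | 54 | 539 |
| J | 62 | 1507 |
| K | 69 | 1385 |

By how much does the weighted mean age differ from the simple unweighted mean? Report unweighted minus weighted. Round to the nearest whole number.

Unweighted sum = 54 + 33 + 61 + 24 + 30 + 18 + 85 + 68 + 54 + 62 + 69 = 558
Unweighted mean = 558 / 11 = 50.727273
Weighted sum = 54×767 + 33×648 + 61×1069 + 24×364 + 30×897 + 18×231 + 85×1083 + 68×1216 + 54×539 + 62×1507 + 69×1385
  = 41418 + 21384 + 65209 + 8736 + 26910 + 4158 + 92055 + 82688 + 29106 + 93434 + 95565 = 560663
Sum of weights = 767 + 648 + 1069 + 364 + 897 + 231 + 1083 + 1216 + 539 + 1507 + 1385 = 9706
Weighted mean = 560663 / 9706 = 57.764579
Difference (unweighted minus weighted) = -7.0373059

-7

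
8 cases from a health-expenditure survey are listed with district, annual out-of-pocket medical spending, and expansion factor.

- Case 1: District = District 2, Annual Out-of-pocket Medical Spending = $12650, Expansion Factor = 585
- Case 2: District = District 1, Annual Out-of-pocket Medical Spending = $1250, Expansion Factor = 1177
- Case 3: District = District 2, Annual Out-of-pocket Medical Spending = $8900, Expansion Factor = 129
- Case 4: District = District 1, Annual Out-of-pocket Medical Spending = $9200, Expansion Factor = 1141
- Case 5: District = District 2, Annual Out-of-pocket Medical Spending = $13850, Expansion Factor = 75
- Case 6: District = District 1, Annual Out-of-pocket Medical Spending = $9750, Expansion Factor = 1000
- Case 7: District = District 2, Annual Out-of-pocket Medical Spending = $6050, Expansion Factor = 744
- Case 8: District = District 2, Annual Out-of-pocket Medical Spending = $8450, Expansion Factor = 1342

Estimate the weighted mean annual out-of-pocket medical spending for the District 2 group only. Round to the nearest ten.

8840

District 2 rows: 1, 3, 5, 7, 8
Weighted sum = 25428200
Sum of weights = 585 + 129 + 75 + 744 + 1342 = 2875
Weighted mean = 25428200 / 2875 = 8844.5913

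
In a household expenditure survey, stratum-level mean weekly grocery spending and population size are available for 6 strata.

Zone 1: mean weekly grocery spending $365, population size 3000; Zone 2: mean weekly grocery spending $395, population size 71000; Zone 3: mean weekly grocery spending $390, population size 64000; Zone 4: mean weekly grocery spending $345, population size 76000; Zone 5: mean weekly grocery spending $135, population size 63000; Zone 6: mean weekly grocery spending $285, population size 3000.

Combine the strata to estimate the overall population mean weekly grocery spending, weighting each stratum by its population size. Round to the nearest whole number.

320

Σ Nₕ·x̄ₕ = 365×3000 + 395×71000 + 390×64000 + 345×76000 + 135×63000 + 285×3000
  = 1095000 + 28045000 + 24960000 + 26220000 + 8505000 + 855000 = 89680000
Σ Nₕ = 280000
Overall mean = 89680000 / 280000 = 320.28571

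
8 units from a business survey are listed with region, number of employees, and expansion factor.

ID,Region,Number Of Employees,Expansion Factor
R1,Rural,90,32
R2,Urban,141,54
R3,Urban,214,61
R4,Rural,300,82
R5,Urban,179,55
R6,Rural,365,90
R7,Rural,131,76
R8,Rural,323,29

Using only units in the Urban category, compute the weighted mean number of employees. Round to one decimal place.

Urban rows: R2, R3, R5
Weighted sum = 30513
Sum of weights = 54 + 61 + 55 = 170
Weighted mean = 30513 / 170 = 179.48824

179.5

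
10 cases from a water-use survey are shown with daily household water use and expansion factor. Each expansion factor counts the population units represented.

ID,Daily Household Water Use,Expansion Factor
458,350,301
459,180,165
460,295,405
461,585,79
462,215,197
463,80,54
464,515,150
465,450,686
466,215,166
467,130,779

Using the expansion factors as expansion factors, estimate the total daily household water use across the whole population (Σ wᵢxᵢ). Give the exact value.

Weighted total = 350×301 + 180×165 + 295×405 + 585×79 + 215×197 + 80×54 + 515×150 + 450×686 + 215×166 + 130×779
  = 870325

870325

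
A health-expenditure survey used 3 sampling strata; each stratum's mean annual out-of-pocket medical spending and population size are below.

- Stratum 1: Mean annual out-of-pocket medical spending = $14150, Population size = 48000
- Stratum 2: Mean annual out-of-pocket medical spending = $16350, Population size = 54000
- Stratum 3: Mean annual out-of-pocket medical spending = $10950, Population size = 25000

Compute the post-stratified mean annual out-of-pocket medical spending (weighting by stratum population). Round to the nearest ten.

Σ Nₕ·x̄ₕ = 14150×48000 + 16350×54000 + 10950×25000
  = 679200000 + 882900000 + 273750000 = 1835850000
Σ Nₕ = 48000 + 54000 + 25000 = 127000
Overall mean = 1835850000 / 127000 = 14455.512

14460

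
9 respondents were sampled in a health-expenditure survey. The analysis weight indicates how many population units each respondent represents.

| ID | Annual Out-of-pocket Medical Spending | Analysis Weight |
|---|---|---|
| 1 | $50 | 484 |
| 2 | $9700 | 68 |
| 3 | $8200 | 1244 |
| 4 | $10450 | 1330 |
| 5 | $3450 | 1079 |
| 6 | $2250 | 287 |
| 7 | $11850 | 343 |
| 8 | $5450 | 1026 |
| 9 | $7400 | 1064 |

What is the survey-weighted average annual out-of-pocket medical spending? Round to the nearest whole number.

6741

Weighted sum = 50×484 + 9700×68 + 8200×1244 + 10450×1330 + 3450×1079 + 2250×287 + 11850×343 + 5450×1026 + 7400×1064
  = 46681250
Sum of weights = 6925
Weighted mean = 46681250 / 6925 = 6740.9747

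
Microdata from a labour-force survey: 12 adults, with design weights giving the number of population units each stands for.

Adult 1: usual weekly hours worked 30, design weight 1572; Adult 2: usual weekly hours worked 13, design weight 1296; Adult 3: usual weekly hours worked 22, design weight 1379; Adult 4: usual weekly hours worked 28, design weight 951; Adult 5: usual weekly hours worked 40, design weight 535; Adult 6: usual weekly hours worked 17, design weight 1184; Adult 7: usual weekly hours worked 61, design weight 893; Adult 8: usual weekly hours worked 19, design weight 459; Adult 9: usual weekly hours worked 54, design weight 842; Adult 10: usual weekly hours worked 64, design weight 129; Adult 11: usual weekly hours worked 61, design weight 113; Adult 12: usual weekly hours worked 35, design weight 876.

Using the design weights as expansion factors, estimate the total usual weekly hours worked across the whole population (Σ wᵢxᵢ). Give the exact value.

316973

Weighted total = 30×1572 + 13×1296 + 22×1379 + 28×951 + 40×535 + 17×1184 + 61×893 + 19×459 + 54×842 + 64×129 + 61×113 + 35×876
  = 47160 + 16848 + 30338 + 26628 + 21400 + 20128 + 54473 + 8721 + 45468 + 8256 + 6893 + 30660 = 316973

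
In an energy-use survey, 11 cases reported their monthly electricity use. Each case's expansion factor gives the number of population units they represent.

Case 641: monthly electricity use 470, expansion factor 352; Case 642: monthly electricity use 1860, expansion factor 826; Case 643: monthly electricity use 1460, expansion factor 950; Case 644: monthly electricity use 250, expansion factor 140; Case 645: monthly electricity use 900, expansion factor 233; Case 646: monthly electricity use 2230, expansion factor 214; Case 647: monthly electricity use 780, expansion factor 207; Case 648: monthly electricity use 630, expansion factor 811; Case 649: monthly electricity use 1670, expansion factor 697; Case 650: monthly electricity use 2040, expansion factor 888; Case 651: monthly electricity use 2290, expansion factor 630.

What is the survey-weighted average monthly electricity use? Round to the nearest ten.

1500

Weighted sum = 470×352 + 1860×826 + 1460×950 + 250×140 + 900×233 + 2230×214 + 780×207 + 630×811 + 1670×697 + 2040×888 + 2290×630
  = 165440 + 1536360 + 1387000 + 35000 + 209700 + 477220 + 161460 + 510930 + 1163990 + 1811520 + 1442700 = 8901320
Sum of weights = 352 + 826 + 950 + 140 + 233 + 214 + 207 + 811 + 697 + 888 + 630 = 5948
Weighted mean = 8901320 / 5948 = 1496.5232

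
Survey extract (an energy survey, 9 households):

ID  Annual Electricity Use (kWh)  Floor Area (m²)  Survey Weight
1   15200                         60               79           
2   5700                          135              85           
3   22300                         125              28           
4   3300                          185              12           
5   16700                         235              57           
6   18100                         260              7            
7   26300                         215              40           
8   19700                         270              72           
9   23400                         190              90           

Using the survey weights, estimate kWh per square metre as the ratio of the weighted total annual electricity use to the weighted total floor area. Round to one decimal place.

Σ wᵢ·y = 15200×79 + 5700×85 + 22300×28 + 3300×12 + 16700×57 + 18100×7 + 26300×40 + 19700×72 + 23400×90
  = 1200800 + 484500 + 624400 + 39600 + 951900 + 126700 + 1052000 + 1418400 + 2106000 = 8004300
Σ wᵢ·x = 60×79 + 135×85 + 125×28 + 185×12 + 235×57 + 260×7 + 215×40 + 270×72 + 190×90
  = 4740 + 11475 + 3500 + 2220 + 13395 + 1820 + 8600 + 19440 + 17100 = 82290
Ratio = 8004300 / 82290 = 97.269413

97.3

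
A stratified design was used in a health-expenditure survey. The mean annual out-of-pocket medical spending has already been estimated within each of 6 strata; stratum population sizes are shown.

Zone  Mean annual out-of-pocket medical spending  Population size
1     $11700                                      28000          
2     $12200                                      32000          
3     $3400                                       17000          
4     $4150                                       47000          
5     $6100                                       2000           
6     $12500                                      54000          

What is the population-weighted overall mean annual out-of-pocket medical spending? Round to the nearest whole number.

Σ Nₕ·x̄ₕ = 1658050000
Σ Nₕ = 28000 + 32000 + 17000 + 47000 + 2000 + 54000 = 180000
Overall mean = 1658050000 / 180000 = 9211.3889

9211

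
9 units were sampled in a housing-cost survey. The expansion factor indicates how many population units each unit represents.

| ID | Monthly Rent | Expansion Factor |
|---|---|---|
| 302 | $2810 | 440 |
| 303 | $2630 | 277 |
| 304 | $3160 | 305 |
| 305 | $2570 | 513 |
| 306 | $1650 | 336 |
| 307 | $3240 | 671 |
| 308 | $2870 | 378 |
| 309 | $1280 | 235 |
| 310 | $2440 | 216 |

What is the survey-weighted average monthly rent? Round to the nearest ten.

2640

Weighted sum = 8888260
Sum of weights = 440 + 277 + 305 + 513 + 336 + 671 + 378 + 235 + 216 = 3371
Weighted mean = 8888260 / 3371 = 2636.6835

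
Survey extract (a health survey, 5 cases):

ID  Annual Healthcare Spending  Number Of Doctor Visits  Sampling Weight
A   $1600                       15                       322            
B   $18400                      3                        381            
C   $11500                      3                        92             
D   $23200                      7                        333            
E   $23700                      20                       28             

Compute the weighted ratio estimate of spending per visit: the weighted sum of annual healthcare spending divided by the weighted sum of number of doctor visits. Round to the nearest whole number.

Σ wᵢ·y = 1600×322 + 18400×381 + 11500×92 + 23200×333 + 23700×28
  = 16972800
Σ wᵢ·x = 15×322 + 3×381 + 3×92 + 7×333 + 20×28
  = 4830 + 1143 + 276 + 2331 + 560 = 9140
Ratio = 16972800 / 9140 = 1856.9803

1857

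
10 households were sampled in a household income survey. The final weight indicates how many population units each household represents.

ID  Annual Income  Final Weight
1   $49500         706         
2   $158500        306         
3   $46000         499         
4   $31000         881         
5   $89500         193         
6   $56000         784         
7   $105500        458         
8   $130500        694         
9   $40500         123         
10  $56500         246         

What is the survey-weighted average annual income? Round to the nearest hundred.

72100

Weighted sum = 49500×706 + 158500×306 + 46000×499 + 31000×881 + 89500×193 + 56000×784 + 105500×458 + 130500×694 + 40500×123 + 56500×246
  = 34947000 + 48501000 + 22954000 + 27311000 + 17273500 + 43904000 + 48319000 + 90567000 + 4981500 + 13899000 = 352657000
Sum of weights = 706 + 306 + 499 + 881 + 193 + 784 + 458 + 694 + 123 + 246 = 4890
Weighted mean = 352657000 / 4890 = 72117.996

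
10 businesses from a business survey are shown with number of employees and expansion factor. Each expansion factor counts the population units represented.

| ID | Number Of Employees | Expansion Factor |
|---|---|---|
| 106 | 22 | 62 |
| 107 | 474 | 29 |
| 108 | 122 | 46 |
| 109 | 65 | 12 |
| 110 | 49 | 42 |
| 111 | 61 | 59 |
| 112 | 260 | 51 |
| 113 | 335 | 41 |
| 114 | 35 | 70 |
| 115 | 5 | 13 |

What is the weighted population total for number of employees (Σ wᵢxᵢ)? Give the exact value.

56669

Weighted total = 22×62 + 474×29 + 122×46 + 65×12 + 49×42 + 61×59 + 260×51 + 335×41 + 35×70 + 5×13
  = 1364 + 13746 + 5612 + 780 + 2058 + 3599 + 13260 + 13735 + 2450 + 65 = 56669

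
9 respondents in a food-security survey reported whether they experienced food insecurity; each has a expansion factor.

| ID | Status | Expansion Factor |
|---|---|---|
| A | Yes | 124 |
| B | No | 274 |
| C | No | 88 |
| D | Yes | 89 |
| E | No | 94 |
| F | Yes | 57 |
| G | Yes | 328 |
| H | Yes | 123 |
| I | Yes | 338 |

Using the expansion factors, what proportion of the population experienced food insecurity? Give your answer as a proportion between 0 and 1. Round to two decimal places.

0.70

Sum of weights for 'Yes' = 124 + 89 + 57 + 328 + 123 + 338 = 1059
Total weight = 124 + 274 + 88 + 89 + 94 + 57 + 328 + 123 + 338 = 1515
Weighted proportion = 1059 / 1515 = 0.6990099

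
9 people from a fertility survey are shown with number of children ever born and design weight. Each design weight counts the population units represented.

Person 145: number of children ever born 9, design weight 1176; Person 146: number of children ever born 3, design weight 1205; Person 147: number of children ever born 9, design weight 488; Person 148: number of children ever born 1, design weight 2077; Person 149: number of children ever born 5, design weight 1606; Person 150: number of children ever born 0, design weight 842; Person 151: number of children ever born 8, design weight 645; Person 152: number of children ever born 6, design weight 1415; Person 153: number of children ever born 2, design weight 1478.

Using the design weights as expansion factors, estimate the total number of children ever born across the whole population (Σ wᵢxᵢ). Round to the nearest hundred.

45300

Weighted total = 9×1176 + 3×1205 + 9×488 + 1×2077 + 5×1606 + 0×842 + 8×645 + 6×1415 + 2×1478
  = 45304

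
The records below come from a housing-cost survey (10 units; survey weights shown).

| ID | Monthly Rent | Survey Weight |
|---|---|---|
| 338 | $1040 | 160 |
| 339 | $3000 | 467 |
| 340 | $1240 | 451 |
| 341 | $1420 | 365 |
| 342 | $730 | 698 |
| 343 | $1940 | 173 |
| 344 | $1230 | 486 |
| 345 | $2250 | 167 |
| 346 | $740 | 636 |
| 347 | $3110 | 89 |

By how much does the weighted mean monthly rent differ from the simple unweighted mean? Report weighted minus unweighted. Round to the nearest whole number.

Unweighted sum = 16700
Unweighted mean = 16700 / 10 = 1670
Weighted sum = 1040×160 + 3000×467 + 1240×451 + 1420×365 + 730×698 + 1940×173 + 1230×486 + 2250×167 + 740×636 + 3110×89
  = 166400 + 1401000 + 559240 + 518300 + 509540 + 335620 + 597780 + 375750 + 470640 + 276790 = 5211060
Sum of weights = 3692
Weighted mean = 5211060 / 3692 = 1411.4464
Difference (weighted minus unweighted) = -258.55363

-259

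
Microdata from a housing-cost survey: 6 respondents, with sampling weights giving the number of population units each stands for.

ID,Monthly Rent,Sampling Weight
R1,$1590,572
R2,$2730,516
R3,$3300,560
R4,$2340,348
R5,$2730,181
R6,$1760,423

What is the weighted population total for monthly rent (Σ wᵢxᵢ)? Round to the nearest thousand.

6219000

Weighted total = 6219090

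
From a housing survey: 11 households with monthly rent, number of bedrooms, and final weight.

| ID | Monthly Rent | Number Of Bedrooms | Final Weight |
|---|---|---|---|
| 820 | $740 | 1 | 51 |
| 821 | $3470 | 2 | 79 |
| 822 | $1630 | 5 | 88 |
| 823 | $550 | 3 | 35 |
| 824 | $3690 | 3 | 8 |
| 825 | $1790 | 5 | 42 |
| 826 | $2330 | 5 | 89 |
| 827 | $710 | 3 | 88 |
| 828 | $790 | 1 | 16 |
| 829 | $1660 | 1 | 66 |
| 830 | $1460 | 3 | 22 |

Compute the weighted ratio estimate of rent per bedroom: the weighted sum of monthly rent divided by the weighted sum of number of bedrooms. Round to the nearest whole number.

544

Σ wᵢ·y = 740×51 + 3470×79 + 1630×88 + 550×35 + 3690×8 + 1790×42 + 2330×89 + 710×88 + 790×16 + 1660×66 + 1460×22
  = 37740 + 274130 + 143440 + 19250 + 29520 + 75180 + 207370 + 62480 + 12640 + 109560 + 32120 = 1003430
Σ wᵢ·x = 1×51 + 2×79 + 5×88 + 3×35 + 3×8 + 5×42 + 5×89 + 3×88 + 1×16 + 1×66 + 3×22
  = 51 + 158 + 440 + 105 + 24 + 210 + 445 + 264 + 16 + 66 + 66 = 1845
Ratio = 1003430 / 1845 = 543.8645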